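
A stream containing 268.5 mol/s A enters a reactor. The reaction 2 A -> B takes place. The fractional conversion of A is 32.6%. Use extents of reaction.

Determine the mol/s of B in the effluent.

43.8 mol/s

A reacted = 0.326 × 268.5 = 87.53 mol/s; ν_A = −2, so ξ = 87.53/2 = 43.77 mol/s.
Outlet amounts (n = n₀ + ν ξ):
  A: 268.5 − 2(43.77) = 181
  B: 0 + 1(43.77) = 43.77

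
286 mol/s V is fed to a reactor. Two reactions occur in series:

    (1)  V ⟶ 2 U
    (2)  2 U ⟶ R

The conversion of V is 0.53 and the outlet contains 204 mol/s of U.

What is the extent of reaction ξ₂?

Conversion of V: V consumed = 1ξ₁ = 0.53 × 286 → ξ₁ = 151.6 mol/s.
U balance: n_U = 0 + 2ξ₁ − 2ξ₂ = 204 → ξ₂ = (2·151.6 − 204)/2 = 49.58 mol/s.
Outlet amounts (n = n₀ + Σ ν·ξ):
  V: 286 − 1(151.6) = 134.4
  U: 0 + 2(151.6) − 2(49.58) = 204
  R: 0 + 1(49.58) = 49.58

ξ₂ = 49.6 mol/s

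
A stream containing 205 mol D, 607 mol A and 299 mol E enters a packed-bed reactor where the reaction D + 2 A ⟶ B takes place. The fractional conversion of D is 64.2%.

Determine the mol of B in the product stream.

D reacted = 0.642 × 205 = 131.6 mol; ν_D = −1, so ξ = 131.6/1 = 131.6 mol.
Outlet amounts (n = n₀ + ν ξ):
  D: 205 − 1(131.6) = 73.39
  A: 607 − 2(131.6) = 343.8
  B: 0 + 1(131.6) = 131.6
  E: 299 (inert)

132 mol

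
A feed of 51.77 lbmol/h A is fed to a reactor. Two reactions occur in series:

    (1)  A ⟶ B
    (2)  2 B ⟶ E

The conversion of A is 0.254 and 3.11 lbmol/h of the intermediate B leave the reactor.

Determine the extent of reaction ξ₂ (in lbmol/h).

Conversion of A: A consumed = 1ξ₁ = 0.254 × 51.77 → ξ₁ = 13.15 lbmol/h.
B balance: n_B = 0 + 1ξ₁ − 2ξ₂ = 3.11 → ξ₂ = (1·13.15 − 3.11)/2 = 5.02 lbmol/h.
Outlet amounts (n = n₀ + Σ ν·ξ):
  A: 51.77 − 1(13.15) = 38.62
  B: 0 + 1(13.15) − 2(5.02) = 3.11
  E: 0 + 1(5.02) = 5.02

ξ₂ = 5.02 lbmol/h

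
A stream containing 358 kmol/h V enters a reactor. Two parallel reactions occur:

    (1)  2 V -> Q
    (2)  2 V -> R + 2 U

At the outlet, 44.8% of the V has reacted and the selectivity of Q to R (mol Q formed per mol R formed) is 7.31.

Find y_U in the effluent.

Conversion of V: V consumed = 0.448 × 358 = 160.4 kmol/h = 2ξ₁ + 2ξ₂.
Selectivity: 1ξ₁ / (1ξ₂) = 7.31 → ξ₁ = 7.31 ξ₂.
Substitute: (2·7.31 + 2) ξ₂ = 160.4 → ξ₂ = 9.65 kmol/h, ξ₁ = 70.54 kmol/h.
Outlet amounts (n = n₀ + Σ ν·ξ):
  V: 358 − 2(70.54) − 2(9.65) = 197.6
  Q: 0 + 1(70.54) = 70.54
  R: 0 + 1(9.65) = 9.65
  U: 0 + 2(9.65) = 19.3
Total out = 297.1 kmol/h; y_U = 19.3 / 297.1 = 0.06496.

0.065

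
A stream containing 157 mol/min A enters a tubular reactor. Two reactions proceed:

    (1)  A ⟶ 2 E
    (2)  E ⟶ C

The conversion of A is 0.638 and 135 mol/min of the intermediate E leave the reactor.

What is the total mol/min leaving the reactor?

Conversion of A: A consumed = 1ξ₁ = 0.638 × 157 → ξ₁ = 100.2 mol/min.
E balance: n_E = 0 + 2ξ₁ − 1ξ₂ = 135 → ξ₂ = (2·100.2 − 135)/1 = 65.33 mol/min.
Outlet amounts (n = n₀ + Σ ν·ξ):
  A: 157 − 1(100.2) = 56.83
  E: 0 + 2(100.2) − 1(65.33) = 135
  C: 0 + 1(65.33) = 65.33
Total out = 56.83 + 135 + 65.33 = 257.2 mol/min.

257 mol/min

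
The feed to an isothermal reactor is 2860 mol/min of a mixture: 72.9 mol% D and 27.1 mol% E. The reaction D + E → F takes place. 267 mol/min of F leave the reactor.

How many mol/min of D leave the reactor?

For F: n = n₀ + 1ξ → 267 = 0 + 1ξ, giving ξ = 267 mol/min.
Outlet amounts (n = n₀ + ν ξ):
  D: 2085 − 1(267) = 1818
  E: 775.1 − 1(267) = 508.1
  F: 0 + 1(267) = 267

1820 mol/min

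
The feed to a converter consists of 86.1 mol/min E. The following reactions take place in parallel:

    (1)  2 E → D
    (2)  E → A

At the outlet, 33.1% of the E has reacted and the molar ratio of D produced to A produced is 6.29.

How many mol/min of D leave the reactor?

Conversion of E: E consumed = 0.331 × 86.1 = 28.5 mol/min = 2ξ₁ + 1ξ₂.
Selectivity: 1ξ₁ / (1ξ₂) = 6.29 → ξ₁ = 6.29 ξ₂.
Substitute: (2·6.29 + 1) ξ₂ = 28.5 → ξ₂ = 2.099 mol/min, ξ₁ = 13.2 mol/min.
Outlet amounts (n = n₀ + Σ ν·ξ):
  E: 86.1 − 2(13.2) − 1(2.099) = 57.6
  D: 0 + 1(13.2) = 13.2
  A: 0 + 1(2.099) = 2.099

13.2 mol/min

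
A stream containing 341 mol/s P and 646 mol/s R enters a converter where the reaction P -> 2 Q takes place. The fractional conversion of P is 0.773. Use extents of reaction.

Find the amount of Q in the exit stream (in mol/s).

P reacted = 0.773 × 341 = 263.6 mol/s; ν_P = −1, so ξ = 263.6/1 = 263.6 mol/s.
Outlet amounts (n = n₀ + ν ξ):
  P: 341 − 1(263.6) = 77.41
  Q: 0 + 2(263.6) = 527.2
  R: 646 (inert)

527 mol/s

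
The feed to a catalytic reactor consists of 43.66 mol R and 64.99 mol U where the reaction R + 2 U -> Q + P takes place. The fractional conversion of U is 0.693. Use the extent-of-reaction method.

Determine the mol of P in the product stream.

22.5 mol

U reacted = 0.693 × 64.99 = 45.04 mol; ν_U = −2, so ξ = 45.04/2 = 22.52 mol.
Outlet amounts (n = n₀ + ν ξ):
  R: 43.66 − 1(22.52) = 21.14
  U: 64.99 − 2(22.52) = 19.95
  Q: 0 + 1(22.52) = 22.52
  P: 0 + 1(22.52) = 22.52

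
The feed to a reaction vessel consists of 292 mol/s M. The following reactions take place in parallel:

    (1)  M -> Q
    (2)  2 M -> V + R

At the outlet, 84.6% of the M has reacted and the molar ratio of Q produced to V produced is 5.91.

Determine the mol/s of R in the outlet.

Conversion of M: M consumed = 0.846 × 292 = 247 mol/s = 1ξ₁ + 2ξ₂.
Selectivity: 1ξ₁ / (1ξ₂) = 5.91 → ξ₁ = 5.91 ξ₂.
Substitute: (1·5.91 + 2) ξ₂ = 247 → ξ₂ = 31.23 mol/s, ξ₁ = 184.6 mol/s.
Outlet amounts (n = n₀ + Σ ν·ξ):
  M: 292 − 1(184.6) − 2(31.23) = 44.97
  Q: 0 + 1(184.6) = 184.6
  V: 0 + 1(31.23) = 31.23
  R: 0 + 1(31.23) = 31.23

31.2 mol/s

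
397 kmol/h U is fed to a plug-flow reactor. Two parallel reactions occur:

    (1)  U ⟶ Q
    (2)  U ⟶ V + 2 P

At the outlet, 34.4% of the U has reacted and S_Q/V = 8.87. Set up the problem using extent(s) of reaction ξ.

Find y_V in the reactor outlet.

Conversion of U: U consumed = 0.344 × 397 = 136.6 kmol/h = 1ξ₁ + 1ξ₂.
Selectivity: 1ξ₁ / (1ξ₂) = 8.87 → ξ₁ = 8.87 ξ₂.
Substitute: (1·8.87 + 1) ξ₂ = 136.6 → ξ₂ = 13.84 kmol/h, ξ₁ = 122.7 kmol/h.
Outlet amounts (n = n₀ + Σ ν·ξ):
  U: 397 − 1(122.7) − 1(13.84) = 260.4
  Q: 0 + 1(122.7) = 122.7
  V: 0 + 1(13.84) = 13.84
  P: 0 + 2(13.84) = 27.67
Total out = 424.7 kmol/h; y_V = 13.84 / 424.7 = 0.03258.

0.0326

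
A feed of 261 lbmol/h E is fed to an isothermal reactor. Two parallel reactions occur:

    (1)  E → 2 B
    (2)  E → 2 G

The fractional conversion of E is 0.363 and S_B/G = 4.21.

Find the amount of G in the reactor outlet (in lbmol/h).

Conversion of E: E consumed = 0.363 × 261 = 94.74 lbmol/h = 1ξ₁ + 1ξ₂.
Selectivity: 2ξ₁ / (2ξ₂) = 4.21 → ξ₁ = 4.21 ξ₂.
Substitute: (1·4.21 + 1) ξ₂ = 94.74 → ξ₂ = 18.18 lbmol/h, ξ₁ = 76.56 lbmol/h.
Outlet amounts (n = n₀ + Σ ν·ξ):
  E: 261 − 1(76.56) − 1(18.18) = 166.3
  B: 0 + 2(76.56) = 153.1
  G: 0 + 2(18.18) = 36.37

36.4 lbmol/h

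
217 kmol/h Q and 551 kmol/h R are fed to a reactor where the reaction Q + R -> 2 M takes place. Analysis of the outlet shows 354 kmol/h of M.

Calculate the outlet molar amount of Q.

For M: n = n₀ + 2ξ → 354 = 0 + 2ξ, giving ξ = 177 kmol/h.
Outlet amounts (n = n₀ + ν ξ):
  Q: 217 − 1(177) = 40
  R: 551 − 1(177) = 374
  M: 0 + 2(177) = 354

40 kmol/h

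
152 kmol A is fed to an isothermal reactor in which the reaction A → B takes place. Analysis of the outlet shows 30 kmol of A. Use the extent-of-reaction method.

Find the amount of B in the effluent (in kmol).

For A: n = n₀ − 1ξ → 30 = 152 − 1ξ, giving ξ = 122 kmol.
Outlet amounts (n = n₀ + ν ξ):
  A: 152 − 1(122) = 30
  B: 0 + 1(122) = 122

122 kmol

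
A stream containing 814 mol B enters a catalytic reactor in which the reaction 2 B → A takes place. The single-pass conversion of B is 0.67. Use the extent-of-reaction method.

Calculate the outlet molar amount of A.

B reacted = 0.67 × 814 = 545.4 mol; ν_B = −2, so ξ = 545.4/2 = 272.7 mol.
Outlet amounts (n = n₀ + ν ξ):
  B: 814 − 2(272.7) = 268.6
  A: 0 + 1(272.7) = 272.7

273 mol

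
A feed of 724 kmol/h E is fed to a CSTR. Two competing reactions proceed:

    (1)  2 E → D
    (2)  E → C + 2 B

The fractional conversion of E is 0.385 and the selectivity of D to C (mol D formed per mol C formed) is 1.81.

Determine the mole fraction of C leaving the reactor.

Conversion of E: E consumed = 0.385 × 724 = 278.7 kmol/h = 2ξ₁ + 1ξ₂.
Selectivity: 1ξ₁ / (1ξ₂) = 1.81 → ξ₁ = 1.81 ξ₂.
Substitute: (2·1.81 + 1) ξ₂ = 278.7 → ξ₂ = 60.33 kmol/h, ξ₁ = 109.2 kmol/h.
Outlet amounts (n = n₀ + Σ ν·ξ):
  E: 724 − 2(109.2) − 1(60.33) = 445.3
  D: 0 + 1(109.2) = 109.2
  C: 0 + 1(60.33) = 60.33
  B: 0 + 2(60.33) = 120.7
Total out = 735.5 kmol/h; y_C = 60.33 / 735.5 = 0.08203.

0.082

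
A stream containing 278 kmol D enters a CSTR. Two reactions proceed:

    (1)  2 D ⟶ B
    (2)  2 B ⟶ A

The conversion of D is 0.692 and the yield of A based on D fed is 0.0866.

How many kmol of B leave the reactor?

48 kmol

Conversion of D: D consumed = 2ξ₁ = 0.692 × 278 → ξ₁ = 96.19 kmol.
Yield of A: 1ξ₂ / 278 = 0.0866 → ξ₂ = 24.07 kmol.
Outlet amounts (n = n₀ + Σ ν·ξ):
  D: 278 − 2(96.19) = 85.62
  B: 0 + 1(96.19) − 2(24.07) = 48.04
  A: 0 + 1(24.07) = 24.07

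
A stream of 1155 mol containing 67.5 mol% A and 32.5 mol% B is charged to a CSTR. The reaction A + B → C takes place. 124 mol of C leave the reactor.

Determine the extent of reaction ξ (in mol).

For C: n = n₀ + 1ξ → 124 = 0 + 1ξ, giving ξ = 124 mol.
Outlet amounts (n = n₀ + ν ξ):
  A: 779.6 − 1(124) = 655.6
  B: 375.4 − 1(124) = 251.4
  C: 0 + 1(124) = 124

ξ = 124 mol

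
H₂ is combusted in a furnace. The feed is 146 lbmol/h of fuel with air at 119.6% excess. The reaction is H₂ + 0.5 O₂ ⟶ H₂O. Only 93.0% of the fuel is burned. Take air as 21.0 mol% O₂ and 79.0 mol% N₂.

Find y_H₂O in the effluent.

Stoichiometric O₂ = 0.5 × 146 = 73 lbmol/h; O₂ fed = 73 × 2.196 = 160.3 lbmol/h.
N₂ fed = 160.3 × 79/21 = 603.1 lbmol/h.
Fuel reacted = 0.93 × 146 → ξ = 135.8 lbmol/h.
Outlet (n = n₀ + ν ξ):
  H₂: 146 − 1(135.8) = 10.22
  O₂: 160.3 − 0.5(135.8) = 92.42
  N₂: 603.1 (inert)
  H₂O: 0 + 1(135.8) = 135.8
Total out = 841.5 lbmol/h; y_H₂O = 135.8 / 841.5 = 0.1614.

0.161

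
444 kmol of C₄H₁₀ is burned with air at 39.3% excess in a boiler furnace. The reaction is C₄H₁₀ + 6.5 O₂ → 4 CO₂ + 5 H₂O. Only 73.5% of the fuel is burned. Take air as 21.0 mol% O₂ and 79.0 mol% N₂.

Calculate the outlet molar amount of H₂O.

Stoichiometric O₂ = 6.5 × 444 = 2886 kmol; O₂ fed = 2886 × 1.393 = 4020 kmol.
N₂ fed = 4020 × 79/21 = 15120 kmol.
Fuel reacted = 0.735 × 444 → ξ = 326.3 kmol.
Outlet (n = n₀ + ν ξ):
  C₄H₁₀: 444 − 1(326.3) = 117.7
  O₂: 4020 − 6.5(326.3) = 1899
  N₂: 15120 (inert)
  CO₂: 0 + 4(326.3) = 1305
  H₂O: 0 + 5(326.3) = 1632

1630 kmol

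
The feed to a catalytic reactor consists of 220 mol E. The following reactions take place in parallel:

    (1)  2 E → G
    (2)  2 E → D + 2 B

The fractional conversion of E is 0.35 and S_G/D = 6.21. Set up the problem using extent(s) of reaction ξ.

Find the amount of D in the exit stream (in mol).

Conversion of E: E consumed = 0.35 × 220 = 77 mol = 2ξ₁ + 2ξ₂.
Selectivity: 1ξ₁ / (1ξ₂) = 6.21 → ξ₁ = 6.21 ξ₂.
Substitute: (2·6.21 + 2) ξ₂ = 77 → ξ₂ = 5.34 mol, ξ₁ = 33.16 mol.
Outlet amounts (n = n₀ + Σ ν·ξ):
  E: 220 − 2(33.16) − 2(5.34) = 143
  G: 0 + 1(33.16) = 33.16
  D: 0 + 1(5.34) = 5.34
  B: 0 + 2(5.34) = 10.68

5.34 mol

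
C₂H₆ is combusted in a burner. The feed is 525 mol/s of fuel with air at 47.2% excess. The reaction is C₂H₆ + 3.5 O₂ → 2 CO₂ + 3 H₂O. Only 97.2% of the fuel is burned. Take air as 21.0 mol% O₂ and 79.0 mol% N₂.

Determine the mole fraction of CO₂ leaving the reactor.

Stoichiometric O₂ = 3.5 × 525 = 1838 mol/s; O₂ fed = 1838 × 1.472 = 2705 mol/s.
N₂ fed = 2705 × 79/21 = 10180 mol/s.
Fuel reacted = 0.972 × 525 → ξ = 510.3 mol/s.
Outlet (n = n₀ + ν ξ):
  C₂H₆: 525 − 1(510.3) = 14.7
  O₂: 2705 − 3.5(510.3) = 918.7
  N₂: 10180 (inert)
  CO₂: 0 + 2(510.3) = 1021
  H₂O: 0 + 3(510.3) = 1531
Total out = 13660 mol/s; y_CO₂ = 1021 / 13660 = 0.07471.

0.0747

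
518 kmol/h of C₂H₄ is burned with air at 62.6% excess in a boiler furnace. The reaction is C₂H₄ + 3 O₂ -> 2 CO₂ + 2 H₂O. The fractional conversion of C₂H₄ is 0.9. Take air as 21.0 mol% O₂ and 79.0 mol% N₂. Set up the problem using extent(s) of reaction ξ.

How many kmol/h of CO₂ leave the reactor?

Stoichiometric O₂ = 3 × 518 = 1554 kmol/h; O₂ fed = 1554 × 1.626 = 2527 kmol/h.
N₂ fed = 2527 × 79/21 = 9506 kmol/h.
Fuel reacted = 0.9 × 518 → ξ = 466.2 kmol/h.
Outlet (n = n₀ + ν ξ):
  C₂H₄: 518 − 1(466.2) = 51.8
  O₂: 2527 − 3(466.2) = 1128
  N₂: 9506 (inert)
  CO₂: 0 + 2(466.2) = 932.4
  H₂O: 0 + 2(466.2) = 932.4

932 kmol/h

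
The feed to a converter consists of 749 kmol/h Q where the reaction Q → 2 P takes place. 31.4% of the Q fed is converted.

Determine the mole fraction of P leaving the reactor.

Q reacted = 0.314 × 749 = 235.2 kmol/h; ν_Q = −1, so ξ = 235.2/1 = 235.2 kmol/h.
Outlet amounts (n = n₀ + ν ξ):
  Q: 749 − 1(235.2) = 513.8
  P: 0 + 2(235.2) = 470.4
Total out = 984.2 kmol/h; y_P = 470.4 / 984.2 = 0.4779.

0.478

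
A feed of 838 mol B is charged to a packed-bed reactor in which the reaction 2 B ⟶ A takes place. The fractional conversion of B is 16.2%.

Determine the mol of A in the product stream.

B reacted = 0.162 × 838 = 135.8 mol; ν_B = −2, so ξ = 135.8/2 = 67.88 mol.
Outlet amounts (n = n₀ + ν ξ):
  B: 838 − 2(67.88) = 702.2
  A: 0 + 1(67.88) = 67.88

67.9 mol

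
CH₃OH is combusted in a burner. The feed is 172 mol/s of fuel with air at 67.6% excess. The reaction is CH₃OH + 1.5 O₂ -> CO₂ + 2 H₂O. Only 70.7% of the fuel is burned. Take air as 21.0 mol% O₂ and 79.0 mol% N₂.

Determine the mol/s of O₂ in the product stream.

250 mol/s

Stoichiometric O₂ = 1.5 × 172 = 258 mol/s; O₂ fed = 258 × 1.676 = 432.4 mol/s.
N₂ fed = 432.4 × 79/21 = 1627 mol/s.
Fuel reacted = 0.707 × 172 → ξ = 121.6 mol/s.
Outlet (n = n₀ + ν ξ):
  CH₃OH: 172 − 1(121.6) = 50.4
  O₂: 432.4 − 1.5(121.6) = 250
  N₂: 1627 (inert)
  CO₂: 0 + 1(121.6) = 121.6
  H₂O: 0 + 2(121.6) = 243.2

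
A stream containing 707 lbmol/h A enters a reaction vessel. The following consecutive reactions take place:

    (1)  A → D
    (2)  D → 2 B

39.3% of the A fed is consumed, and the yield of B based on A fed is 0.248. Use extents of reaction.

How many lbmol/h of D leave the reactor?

Conversion of A: A consumed = 1ξ₁ = 0.393 × 707 → ξ₁ = 277.9 lbmol/h.
Yield of B: 2ξ₂ / 707 = 0.248 → ξ₂ = 87.67 lbmol/h.
Outlet amounts (n = n₀ + Σ ν·ξ):
  A: 707 − 1(277.9) = 429.1
  D: 0 + 1(277.9) − 1(87.67) = 190.2
  B: 0 + 2(87.67) = 175.3

190 lbmol/h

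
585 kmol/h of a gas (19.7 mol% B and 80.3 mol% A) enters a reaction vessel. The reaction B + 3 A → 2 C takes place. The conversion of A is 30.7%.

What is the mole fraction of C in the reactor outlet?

0.197

A reacted = 0.307 × 469.8 = 144.2 kmol/h; ν_A = −3, so ξ = 144.2/3 = 48.07 kmol/h.
Outlet amounts (n = n₀ + ν ξ):
  B: 115.2 − 1(48.07) = 67.17
  A: 469.8 − 3(48.07) = 325.5
  C: 0 + 2(48.07) = 96.14
Total out = 488.9 kmol/h; y_C = 96.14 / 488.9 = 0.1967.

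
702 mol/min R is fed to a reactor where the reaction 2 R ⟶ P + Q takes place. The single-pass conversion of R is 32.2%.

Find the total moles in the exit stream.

702 mol/min

R reacted = 0.322 × 702 = 226 mol/min; ν_R = −2, so ξ = 226/2 = 113 mol/min.
Outlet amounts (n = n₀ + ν ξ):
  R: 702 − 2(113) = 476
  P: 0 + 1(113) = 113
  Q: 0 + 1(113) = 113
Total out = 476 + 113 + 113 = 702 mol/min.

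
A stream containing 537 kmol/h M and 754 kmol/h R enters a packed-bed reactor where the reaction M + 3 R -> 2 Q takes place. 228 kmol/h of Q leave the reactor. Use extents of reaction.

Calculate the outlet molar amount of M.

423 kmol/h

For Q: n = n₀ + 2ξ → 228 = 0 + 2ξ, giving ξ = 114 kmol/h.
Outlet amounts (n = n₀ + ν ξ):
  M: 537 − 1(114) = 423
  R: 754 − 3(114) = 412
  Q: 0 + 2(114) = 228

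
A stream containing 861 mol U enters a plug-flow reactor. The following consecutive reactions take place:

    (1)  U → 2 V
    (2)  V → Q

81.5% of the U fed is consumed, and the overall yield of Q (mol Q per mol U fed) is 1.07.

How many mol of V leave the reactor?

Conversion of U: U consumed = 1ξ₁ = 0.815 × 861 → ξ₁ = 701.7 mol.
Yield of Q: 1ξ₂ / 861 = 1.07 → ξ₂ = 921.3 mol.
Outlet amounts (n = n₀ + Σ ν·ξ):
  U: 861 − 1(701.7) = 159.3
  V: 0 + 2(701.7) − 1(921.3) = 482.2
  Q: 0 + 1(921.3) = 921.3

482 mol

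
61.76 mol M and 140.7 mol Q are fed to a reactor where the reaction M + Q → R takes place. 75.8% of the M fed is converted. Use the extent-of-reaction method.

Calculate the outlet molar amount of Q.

M reacted = 0.758 × 61.76 = 46.81 mol; ν_M = −1, so ξ = 46.81/1 = 46.81 mol.
Outlet amounts (n = n₀ + ν ξ):
  M: 61.76 − 1(46.81) = 14.95
  Q: 140.7 − 1(46.81) = 93.89
  R: 0 + 1(46.81) = 46.81

93.9 mol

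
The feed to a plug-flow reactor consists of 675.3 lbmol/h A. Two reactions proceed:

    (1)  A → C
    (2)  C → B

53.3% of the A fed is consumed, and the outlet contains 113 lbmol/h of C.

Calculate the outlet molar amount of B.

247 lbmol/h

Conversion of A: A consumed = 1ξ₁ = 0.533 × 675.3 → ξ₁ = 359.9 lbmol/h.
C balance: n_C = 0 + 1ξ₁ − 1ξ₂ = 113 → ξ₂ = (1·359.9 − 113)/1 = 246.9 lbmol/h.
Outlet amounts (n = n₀ + Σ ν·ξ):
  A: 675.3 − 1(359.9) = 315.4
  C: 0 + 1(359.9) − 1(246.9) = 113
  B: 0 + 1(246.9) = 246.9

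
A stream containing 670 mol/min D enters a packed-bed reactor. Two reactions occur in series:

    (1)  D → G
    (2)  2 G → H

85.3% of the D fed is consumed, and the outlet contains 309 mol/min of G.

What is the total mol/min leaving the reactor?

539 mol/min

Conversion of D: D consumed = 1ξ₁ = 0.853 × 670 → ξ₁ = 571.5 mol/min.
G balance: n_G = 0 + 1ξ₁ − 2ξ₂ = 309 → ξ₂ = (1·571.5 − 309)/2 = 131.3 mol/min.
Outlet amounts (n = n₀ + Σ ν·ξ):
  D: 670 − 1(571.5) = 98.49
  G: 0 + 1(571.5) − 2(131.3) = 309
  H: 0 + 1(131.3) = 131.3
Total out = 98.49 + 309 + 131.3 = 538.7 mol/min.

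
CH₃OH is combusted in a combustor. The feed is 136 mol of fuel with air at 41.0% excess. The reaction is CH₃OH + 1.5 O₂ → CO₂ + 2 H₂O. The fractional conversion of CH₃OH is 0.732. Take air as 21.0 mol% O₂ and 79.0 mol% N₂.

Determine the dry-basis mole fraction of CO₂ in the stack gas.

0.0734

Stoichiometric O₂ = 1.5 × 136 = 204 mol; O₂ fed = 204 × 1.410 = 287.6 mol.
N₂ fed = 287.6 × 79/21 = 1082 mol.
Fuel reacted = 0.732 × 136 → ξ = 99.55 mol.
Outlet (n = n₀ + ν ξ):
  CH₃OH: 136 − 1(99.55) = 36.45
  O₂: 287.6 − 1.5(99.55) = 138.3
  N₂: 1082 (inert)
  CO₂: 0 + 1(99.55) = 99.55
  H₂O: 0 + 2(99.55) = 199.1
Dry total = 1356 mol; y_CO₂ (dry) = 99.55 / 1356 = 0.0734.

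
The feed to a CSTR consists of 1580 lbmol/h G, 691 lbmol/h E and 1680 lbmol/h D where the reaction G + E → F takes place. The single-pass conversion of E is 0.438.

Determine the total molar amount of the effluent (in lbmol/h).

E reacted = 0.438 × 691 = 302.7 lbmol/h; ν_E = −1, so ξ = 302.7/1 = 302.7 lbmol/h.
Outlet amounts (n = n₀ + ν ξ):
  G: 1580 − 1(302.7) = 1277
  E: 691 − 1(302.7) = 388.3
  F: 0 + 1(302.7) = 302.7
  D: 1680 (inert)
Total out = 1277 + 388.3 + 302.7 + 1680 = 3648 lbmol/h.

3650 lbmol/h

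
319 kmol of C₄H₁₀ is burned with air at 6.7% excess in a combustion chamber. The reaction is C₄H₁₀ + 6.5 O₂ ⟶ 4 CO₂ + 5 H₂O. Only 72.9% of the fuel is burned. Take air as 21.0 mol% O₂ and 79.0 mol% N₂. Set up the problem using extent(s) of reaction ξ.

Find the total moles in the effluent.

11200 kmol

Stoichiometric O₂ = 6.5 × 319 = 2074 kmol; O₂ fed = 2074 × 1.067 = 2212 kmol.
N₂ fed = 2212 × 79/21 = 8323 kmol.
Fuel reacted = 0.729 × 319 → ξ = 232.6 kmol.
Outlet (n = n₀ + ν ξ):
  C₄H₁₀: 319 − 1(232.6) = 86.45
  O₂: 2212 − 6.5(232.6) = 700.8
  N₂: 8323 (inert)
  CO₂: 0 + 4(232.6) = 930.2
  H₂O: 0 + 5(232.6) = 1163
Total out = 86.45 + 700.8 + 8323 + 930.2 + 1163 = 11200 kmol.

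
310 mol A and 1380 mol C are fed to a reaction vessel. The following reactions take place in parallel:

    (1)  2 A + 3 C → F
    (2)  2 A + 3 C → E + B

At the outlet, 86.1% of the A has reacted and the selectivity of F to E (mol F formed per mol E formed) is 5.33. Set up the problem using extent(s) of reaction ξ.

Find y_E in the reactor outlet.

Conversion of A: A consumed = 0.861 × 310 = 266.9 mol = 2ξ₁ + 2ξ₂.
Selectivity: 1ξ₁ / (1ξ₂) = 5.33 → ξ₁ = 5.33 ξ₂.
Substitute: (2·5.33 + 2) ξ₂ = 266.9 → ξ₂ = 21.08 mol, ξ₁ = 112.4 mol.
Outlet amounts (n = n₀ + Σ ν·ξ):
  A: 310 − 2(112.4) − 2(21.08) = 43.09
  C: 1380 − 3(112.4) − 3(21.08) = 979.6
  F: 0 + 1(112.4) = 112.4
  E: 0 + 1(21.08) = 21.08
  B: 0 + 1(21.08) = 21.08
Total out = 1177 mol; y_E = 21.08 / 1177 = 0.01791.

0.0179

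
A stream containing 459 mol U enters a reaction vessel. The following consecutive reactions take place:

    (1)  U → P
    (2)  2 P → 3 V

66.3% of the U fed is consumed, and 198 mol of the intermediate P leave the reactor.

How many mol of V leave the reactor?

159 mol

Conversion of U: U consumed = 1ξ₁ = 0.663 × 459 → ξ₁ = 304.3 mol.
P balance: n_P = 0 + 1ξ₁ − 2ξ₂ = 198 → ξ₂ = (1·304.3 − 198)/2 = 53.16 mol.
Outlet amounts (n = n₀ + Σ ν·ξ):
  U: 459 − 1(304.3) = 154.7
  P: 0 + 1(304.3) − 2(53.16) = 198
  V: 0 + 3(53.16) = 159.5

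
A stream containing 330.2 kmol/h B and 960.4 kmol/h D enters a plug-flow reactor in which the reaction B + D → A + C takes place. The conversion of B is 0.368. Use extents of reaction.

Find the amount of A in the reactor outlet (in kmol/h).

122 kmol/h

B reacted = 0.368 × 330.2 = 121.5 kmol/h; ν_B = −1, so ξ = 121.5/1 = 121.5 kmol/h.
Outlet amounts (n = n₀ + ν ξ):
  B: 330.2 − 1(121.5) = 208.7
  D: 960.4 − 1(121.5) = 838.9
  A: 0 + 1(121.5) = 121.5
  C: 0 + 1(121.5) = 121.5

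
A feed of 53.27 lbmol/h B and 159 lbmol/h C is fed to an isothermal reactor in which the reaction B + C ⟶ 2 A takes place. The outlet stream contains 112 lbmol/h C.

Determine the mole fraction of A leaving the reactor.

0.443

For C: n = n₀ − 1ξ → 112 = 159 − 1ξ, giving ξ = 47 lbmol/h.
Outlet amounts (n = n₀ + ν ξ):
  B: 53.27 − 1(47) = 6.27
  C: 159 − 1(47) = 112
  A: 0 + 2(47) = 94
Total out = 212.3 lbmol/h; y_A = 94 / 212.3 = 0.4428.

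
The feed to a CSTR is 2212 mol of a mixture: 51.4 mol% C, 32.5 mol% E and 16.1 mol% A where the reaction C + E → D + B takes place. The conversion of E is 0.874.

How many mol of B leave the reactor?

628 mol

E reacted = 0.874 × 718.9 = 628.3 mol; ν_E = −1, so ξ = 628.3/1 = 628.3 mol.
Outlet amounts (n = n₀ + ν ξ):
  C: 1137 − 1(628.3) = 508.6
  E: 718.9 − 1(628.3) = 90.58
  D: 0 + 1(628.3) = 628.3
  B: 0 + 1(628.3) = 628.3
  A: 356.1 (inert)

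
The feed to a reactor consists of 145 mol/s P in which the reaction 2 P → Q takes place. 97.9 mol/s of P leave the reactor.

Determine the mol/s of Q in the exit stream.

23.5 mol/s

For P: n = n₀ − 2ξ → 97.9 = 145 − 2ξ, giving ξ = 23.55 mol/s.
Outlet amounts (n = n₀ + ν ξ):
  P: 145 − 2(23.55) = 97.9
  Q: 0 + 1(23.55) = 23.55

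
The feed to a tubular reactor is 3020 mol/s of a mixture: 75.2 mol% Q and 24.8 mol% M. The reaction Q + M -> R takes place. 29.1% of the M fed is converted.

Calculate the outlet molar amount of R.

M reacted = 0.291 × 749 = 217.9 mol/s; ν_M = −1, so ξ = 217.9/1 = 217.9 mol/s.
Outlet amounts (n = n₀ + ν ξ):
  Q: 2271 − 1(217.9) = 2053
  M: 749 − 1(217.9) = 531
  R: 0 + 1(217.9) = 217.9

218 mol/s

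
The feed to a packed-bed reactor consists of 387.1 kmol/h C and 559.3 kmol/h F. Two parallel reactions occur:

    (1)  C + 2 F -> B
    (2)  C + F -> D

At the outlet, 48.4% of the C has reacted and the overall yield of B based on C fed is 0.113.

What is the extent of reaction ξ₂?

ξ₂ = 144 kmol/h

Yield of B: 1ξ₁ / 387.1 = 0.113 → ξ₁ = 43.74 kmol/h.
Conversion of C: 1ξ₁ + 1ξ₂ = 0.484 × 387.1 = 187.4 → ξ₂ = 143.6 kmol/h.
Outlet amounts (n = n₀ + Σ ν·ξ):
  C: 387.1 − 1(43.74) − 1(143.6) = 199.7
  F: 559.3 − 2(43.74) − 1(143.6) = 328.2
  B: 0 + 1(43.74) = 43.74
  D: 0 + 1(143.6) = 143.6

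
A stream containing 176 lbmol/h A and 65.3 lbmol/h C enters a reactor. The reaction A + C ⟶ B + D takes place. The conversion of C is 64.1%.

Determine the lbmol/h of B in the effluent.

C reacted = 0.641 × 65.3 = 41.86 lbmol/h; ν_C = −1, so ξ = 41.86/1 = 41.86 lbmol/h.
Outlet amounts (n = n₀ + ν ξ):
  A: 176 − 1(41.86) = 134.1
  C: 65.3 − 1(41.86) = 23.44
  B: 0 + 1(41.86) = 41.86
  D: 0 + 1(41.86) = 41.86

41.9 lbmol/h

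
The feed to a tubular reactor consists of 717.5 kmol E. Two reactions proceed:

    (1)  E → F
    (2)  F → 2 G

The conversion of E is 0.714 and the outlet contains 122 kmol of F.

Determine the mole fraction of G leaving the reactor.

0.705

Conversion of E: E consumed = 1ξ₁ = 0.714 × 717.5 → ξ₁ = 512.3 kmol.
F balance: n_F = 0 + 1ξ₁ − 1ξ₂ = 122 → ξ₂ = (1·512.3 − 122)/1 = 390.3 kmol.
Outlet amounts (n = n₀ + Σ ν·ξ):
  E: 717.5 − 1(512.3) = 205.2
  F: 0 + 1(512.3) − 1(390.3) = 122
  G: 0 + 2(390.3) = 780.6
Total out = 1108 kmol; y_G = 780.6 / 1108 = 0.7046.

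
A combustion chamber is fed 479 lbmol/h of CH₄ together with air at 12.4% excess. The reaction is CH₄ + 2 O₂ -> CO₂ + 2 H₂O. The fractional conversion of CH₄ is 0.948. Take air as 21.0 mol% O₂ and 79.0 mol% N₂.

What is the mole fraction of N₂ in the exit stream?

Stoichiometric O₂ = 2 × 479 = 958 lbmol/h; O₂ fed = 958 × 1.124 = 1077 lbmol/h.
N₂ fed = 1077 × 79/21 = 4051 lbmol/h.
Fuel reacted = 0.948 × 479 → ξ = 454.1 lbmol/h.
Outlet (n = n₀ + ν ξ):
  CH₄: 479 − 1(454.1) = 24.91
  O₂: 1077 − 2(454.1) = 168.6
  N₂: 4051 (inert)
  CO₂: 0 + 1(454.1) = 454.1
  H₂O: 0 + 2(454.1) = 908.2
Total out = 5607 lbmol/h; y_N₂ = 4051 / 5607 = 0.7225.

0.723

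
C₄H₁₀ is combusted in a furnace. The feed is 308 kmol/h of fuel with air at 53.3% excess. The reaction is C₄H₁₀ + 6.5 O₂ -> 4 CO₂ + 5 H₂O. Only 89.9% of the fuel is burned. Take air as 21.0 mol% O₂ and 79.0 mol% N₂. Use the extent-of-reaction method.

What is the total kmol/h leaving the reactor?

15300 kmol/h

Stoichiometric O₂ = 6.5 × 308 = 2002 kmol/h; O₂ fed = 2002 × 1.533 = 3069 kmol/h.
N₂ fed = 3069 × 79/21 = 11550 kmol/h.
Fuel reacted = 0.899 × 308 → ξ = 276.9 kmol/h.
Outlet (n = n₀ + ν ξ):
  C₄H₁₀: 308 − 1(276.9) = 31.11
  O₂: 3069 − 6.5(276.9) = 1269
  N₂: 11550 (inert)
  CO₂: 0 + 4(276.9) = 1108
  H₂O: 0 + 5(276.9) = 1384
Total out = 31.11 + 1269 + 11550 + 1108 + 1384 = 15340 kmol/h.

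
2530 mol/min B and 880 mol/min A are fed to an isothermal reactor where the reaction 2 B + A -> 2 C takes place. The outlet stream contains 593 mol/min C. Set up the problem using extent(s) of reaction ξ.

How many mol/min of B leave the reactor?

For C: n = n₀ + 2ξ → 593 = 0 + 2ξ, giving ξ = 296.5 mol/min.
Outlet amounts (n = n₀ + ν ξ):
  B: 2530 − 2(296.5) = 1937
  A: 880 − 1(296.5) = 583.5
  C: 0 + 2(296.5) = 593

1940 mol/min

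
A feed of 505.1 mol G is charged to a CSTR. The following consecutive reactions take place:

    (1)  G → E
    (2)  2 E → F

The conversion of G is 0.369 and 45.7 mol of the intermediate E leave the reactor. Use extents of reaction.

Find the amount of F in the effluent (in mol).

70.3 mol

Conversion of G: G consumed = 1ξ₁ = 0.369 × 505.1 → ξ₁ = 186.4 mol.
E balance: n_E = 0 + 1ξ₁ − 2ξ₂ = 45.7 → ξ₂ = (1·186.4 − 45.7)/2 = 70.34 mol.
Outlet amounts (n = n₀ + Σ ν·ξ):
  G: 505.1 − 1(186.4) = 318.7
  E: 0 + 1(186.4) − 2(70.34) = 45.7
  F: 0 + 1(70.34) = 70.34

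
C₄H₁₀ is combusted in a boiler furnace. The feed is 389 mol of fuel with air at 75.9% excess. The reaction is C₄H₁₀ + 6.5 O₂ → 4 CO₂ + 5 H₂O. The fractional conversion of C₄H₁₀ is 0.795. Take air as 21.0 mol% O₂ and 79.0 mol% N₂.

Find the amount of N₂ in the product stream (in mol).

16700 mol

Stoichiometric O₂ = 6.5 × 389 = 2528 mol; O₂ fed = 2528 × 1.759 = 4448 mol.
N₂ fed = 4448 × 79/21 = 16730 mol.
Fuel reacted = 0.795 × 389 → ξ = 309.3 mol.
Outlet (n = n₀ + ν ξ):
  C₄H₁₀: 389 − 1(309.3) = 79.75
  O₂: 4448 − 6.5(309.3) = 2437
  N₂: 16730 (inert)
  CO₂: 0 + 4(309.3) = 1237
  H₂O: 0 + 5(309.3) = 1546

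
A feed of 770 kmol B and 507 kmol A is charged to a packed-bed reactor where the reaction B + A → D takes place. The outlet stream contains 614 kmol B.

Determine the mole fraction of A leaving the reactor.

For B: n = n₀ − 1ξ → 614 = 770 − 1ξ, giving ξ = 156 kmol.
Outlet amounts (n = n₀ + ν ξ):
  B: 770 − 1(156) = 614
  A: 507 − 1(156) = 351
  D: 0 + 1(156) = 156
Total out = 1121 kmol; y_A = 351 / 1121 = 0.3131.

0.313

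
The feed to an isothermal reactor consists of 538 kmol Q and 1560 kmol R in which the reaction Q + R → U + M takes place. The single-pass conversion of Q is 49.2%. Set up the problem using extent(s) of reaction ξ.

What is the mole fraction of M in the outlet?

Q reacted = 0.492 × 538 = 264.7 kmol; ν_Q = −1, so ξ = 264.7/1 = 264.7 kmol.
Outlet amounts (n = n₀ + ν ξ):
  Q: 538 − 1(264.7) = 273.3
  R: 1560 − 1(264.7) = 1295
  U: 0 + 1(264.7) = 264.7
  M: 0 + 1(264.7) = 264.7
Total out = 2098 kmol; y_M = 264.7 / 2098 = 0.1262.

0.126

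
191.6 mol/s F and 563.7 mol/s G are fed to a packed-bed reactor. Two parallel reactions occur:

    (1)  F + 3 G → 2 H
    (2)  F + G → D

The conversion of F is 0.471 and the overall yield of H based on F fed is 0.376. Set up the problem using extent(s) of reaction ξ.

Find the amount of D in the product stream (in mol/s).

54.2 mol/s

Yield of H: 2ξ₁ / 191.6 = 0.376 → ξ₁ = 36.02 mol/s.
Conversion of F: 1ξ₁ + 1ξ₂ = 0.471 × 191.6 = 90.24 → ξ₂ = 54.22 mol/s.
Outlet amounts (n = n₀ + Σ ν·ξ):
  F: 191.6 − 1(36.02) − 1(54.22) = 101.4
  G: 563.7 − 3(36.02) − 1(54.22) = 401.4
  H: 0 + 2(36.02) = 72.04
  D: 0 + 1(54.22) = 54.22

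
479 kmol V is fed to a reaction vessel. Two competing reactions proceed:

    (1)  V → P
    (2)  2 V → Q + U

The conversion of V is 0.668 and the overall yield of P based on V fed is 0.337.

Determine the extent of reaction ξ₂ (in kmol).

Yield of P: 1ξ₁ / 479 = 0.337 → ξ₁ = 161.4 kmol.
Conversion of V: 1ξ₁ + 2ξ₂ = 0.668 × 479 = 320 → ξ₂ = 79.27 kmol.
Outlet amounts (n = n₀ + Σ ν·ξ):
  V: 479 − 1(161.4) − 2(79.27) = 159
  P: 0 + 1(161.4) = 161.4
  Q: 0 + 1(79.27) = 79.27
  U: 0 + 1(79.27) = 79.27

ξ₂ = 79.3 kmol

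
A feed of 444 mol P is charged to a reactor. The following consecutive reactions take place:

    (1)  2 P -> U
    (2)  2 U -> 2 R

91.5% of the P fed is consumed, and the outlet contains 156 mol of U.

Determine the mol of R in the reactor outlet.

47.1 mol

Conversion of P: P consumed = 2ξ₁ = 0.915 × 444 → ξ₁ = 203.1 mol.
U balance: n_U = 0 + 1ξ₁ − 2ξ₂ = 156 → ξ₂ = (1·203.1 − 156)/2 = 23.56 mol.
Outlet amounts (n = n₀ + Σ ν·ξ):
  P: 444 − 2(203.1) = 37.74
  U: 0 + 1(203.1) − 2(23.56) = 156
  R: 0 + 2(23.56) = 47.13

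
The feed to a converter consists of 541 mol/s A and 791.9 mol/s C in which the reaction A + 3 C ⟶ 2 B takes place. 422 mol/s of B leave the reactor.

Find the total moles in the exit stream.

911 mol/s

For B: n = n₀ + 2ξ → 422 = 0 + 2ξ, giving ξ = 211 mol/s.
Outlet amounts (n = n₀ + ν ξ):
  A: 541 − 1(211) = 330
  C: 791.9 − 3(211) = 158.9
  B: 0 + 2(211) = 422
Total out = 330 + 158.9 + 422 = 910.9 mol/s.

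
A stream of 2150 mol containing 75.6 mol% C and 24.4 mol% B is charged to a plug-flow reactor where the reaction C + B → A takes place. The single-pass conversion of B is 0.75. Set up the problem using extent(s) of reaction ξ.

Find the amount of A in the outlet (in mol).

B reacted = 0.75 × 524.6 = 393.5 mol; ν_B = −1, so ξ = 393.5/1 = 393.5 mol.
Outlet amounts (n = n₀ + ν ξ):
  C: 1625 − 1(393.5) = 1232
  B: 524.6 − 1(393.5) = 131.1
  A: 0 + 1(393.5) = 393.5

393 mol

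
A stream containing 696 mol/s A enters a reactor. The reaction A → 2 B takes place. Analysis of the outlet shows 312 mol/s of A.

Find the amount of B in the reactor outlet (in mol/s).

768 mol/s

For A: n = n₀ − 1ξ → 312 = 696 − 1ξ, giving ξ = 384 mol/s.
Outlet amounts (n = n₀ + ν ξ):
  A: 696 − 1(384) = 312
  B: 0 + 2(384) = 768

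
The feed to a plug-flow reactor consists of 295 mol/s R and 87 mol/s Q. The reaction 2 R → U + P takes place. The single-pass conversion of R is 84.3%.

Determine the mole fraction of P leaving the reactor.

R reacted = 0.843 × 295 = 248.7 mol/s; ν_R = −2, so ξ = 248.7/2 = 124.3 mol/s.
Outlet amounts (n = n₀ + ν ξ):
  R: 295 − 2(124.3) = 46.31
  U: 0 + 1(124.3) = 124.3
  P: 0 + 1(124.3) = 124.3
  Q: 87 (inert)
Total out = 382 mol/s; y_P = 124.3 / 382 = 0.3255.

0.326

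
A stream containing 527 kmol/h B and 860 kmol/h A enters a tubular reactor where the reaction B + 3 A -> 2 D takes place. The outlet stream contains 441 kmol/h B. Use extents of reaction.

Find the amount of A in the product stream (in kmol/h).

For B: n = n₀ − 1ξ → 441 = 527 − 1ξ, giving ξ = 86 kmol/h.
Outlet amounts (n = n₀ + ν ξ):
  B: 527 − 1(86) = 441
  A: 860 − 3(86) = 602
  D: 0 + 2(86) = 172

602 kmol/h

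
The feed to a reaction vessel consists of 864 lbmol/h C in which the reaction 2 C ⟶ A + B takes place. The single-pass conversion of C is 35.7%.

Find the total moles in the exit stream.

864 lbmol/h

C reacted = 0.357 × 864 = 308.4 lbmol/h; ν_C = −2, so ξ = 308.4/2 = 154.2 lbmol/h.
Outlet amounts (n = n₀ + ν ξ):
  C: 864 − 2(154.2) = 555.6
  A: 0 + 1(154.2) = 154.2
  B: 0 + 1(154.2) = 154.2
Total out = 555.6 + 154.2 + 154.2 = 864 lbmol/h.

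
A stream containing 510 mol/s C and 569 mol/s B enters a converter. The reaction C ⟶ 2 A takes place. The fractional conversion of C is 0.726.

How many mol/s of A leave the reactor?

741 mol/s

C reacted = 0.726 × 510 = 370.3 mol/s; ν_C = −1, so ξ = 370.3/1 = 370.3 mol/s.
Outlet amounts (n = n₀ + ν ξ):
  C: 510 − 1(370.3) = 139.7
  A: 0 + 2(370.3) = 740.5
  B: 569 (inert)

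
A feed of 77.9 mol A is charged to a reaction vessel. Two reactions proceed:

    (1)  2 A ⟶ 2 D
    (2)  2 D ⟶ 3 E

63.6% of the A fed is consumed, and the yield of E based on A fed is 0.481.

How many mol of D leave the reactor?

24.6 mol

Conversion of A: A consumed = 2ξ₁ = 0.636 × 77.9 → ξ₁ = 24.77 mol.
Yield of E: 3ξ₂ / 77.9 = 0.481 → ξ₂ = 12.49 mol.
Outlet amounts (n = n₀ + Σ ν·ξ):
  A: 77.9 − 2(24.77) = 28.36
  D: 0 + 2(24.77) − 2(12.49) = 24.56
  E: 0 + 3(12.49) = 37.47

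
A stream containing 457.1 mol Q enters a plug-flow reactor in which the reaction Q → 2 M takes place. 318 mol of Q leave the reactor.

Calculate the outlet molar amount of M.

For Q: n = n₀ − 1ξ → 318 = 457.1 − 1ξ, giving ξ = 139.1 mol.
Outlet amounts (n = n₀ + ν ξ):
  Q: 457.1 − 1(139.1) = 318
  M: 0 + 2(139.1) = 278.2

278 mol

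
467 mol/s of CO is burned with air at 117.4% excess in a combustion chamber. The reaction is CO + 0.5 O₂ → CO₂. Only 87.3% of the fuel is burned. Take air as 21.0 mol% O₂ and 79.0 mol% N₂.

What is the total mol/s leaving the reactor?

2680 mol/s

Stoichiometric O₂ = 0.5 × 467 = 233.5 mol/s; O₂ fed = 233.5 × 2.174 = 507.6 mol/s.
N₂ fed = 507.6 × 79/21 = 1910 mol/s.
Fuel reacted = 0.873 × 467 → ξ = 407.7 mol/s.
Outlet (n = n₀ + ν ξ):
  CO: 467 − 1(407.7) = 59.31
  O₂: 507.6 − 0.5(407.7) = 303.8
  N₂: 1910 (inert)
  CO₂: 0 + 1(407.7) = 407.7
Total out = 59.31 + 303.8 + 1910 + 407.7 = 2680 mol/s.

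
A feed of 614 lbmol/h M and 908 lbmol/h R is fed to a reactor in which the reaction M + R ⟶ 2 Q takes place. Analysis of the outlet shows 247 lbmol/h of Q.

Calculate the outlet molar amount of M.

490 lbmol/h

For Q: n = n₀ + 2ξ → 247 = 0 + 2ξ, giving ξ = 123.5 lbmol/h.
Outlet amounts (n = n₀ + ν ξ):
  M: 614 − 1(123.5) = 490.5
  R: 908 − 1(123.5) = 784.5
  Q: 0 + 2(123.5) = 247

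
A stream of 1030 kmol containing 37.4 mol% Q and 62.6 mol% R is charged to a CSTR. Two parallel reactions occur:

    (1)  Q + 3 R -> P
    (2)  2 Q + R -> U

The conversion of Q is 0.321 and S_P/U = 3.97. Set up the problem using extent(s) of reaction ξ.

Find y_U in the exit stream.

0.0279

Conversion of Q: Q consumed = 0.321 × 385.2 = 123.7 kmol = 1ξ₁ + 2ξ₂.
Selectivity: 1ξ₁ / (1ξ₂) = 3.97 → ξ₁ = 3.97 ξ₂.
Substitute: (1·3.97 + 2) ξ₂ = 123.7 → ξ₂ = 20.71 kmol, ξ₁ = 82.23 kmol.
Outlet amounts (n = n₀ + Σ ν·ξ):
  Q: 385.2 − 1(82.23) − 2(20.71) = 261.6
  R: 644.8 − 3(82.23) − 1(20.71) = 377.4
  P: 0 + 1(82.23) = 82.23
  U: 0 + 1(20.71) = 20.71
Total out = 741.9 kmol; y_U = 20.71 / 741.9 = 0.02792.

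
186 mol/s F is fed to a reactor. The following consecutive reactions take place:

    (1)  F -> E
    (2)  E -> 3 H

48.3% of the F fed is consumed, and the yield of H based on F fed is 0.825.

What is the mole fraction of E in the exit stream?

Conversion of F: F consumed = 1ξ₁ = 0.483 × 186 → ξ₁ = 89.84 mol/s.
Yield of H: 3ξ₂ / 186 = 0.825 → ξ₂ = 51.15 mol/s.
Outlet amounts (n = n₀ + Σ ν·ξ):
  F: 186 − 1(89.84) = 96.16
  E: 0 + 1(89.84) − 1(51.15) = 38.69
  H: 0 + 3(51.15) = 153.4
Total out = 288.3 mol/s; y_E = 38.69 / 288.3 = 0.1342.

0.134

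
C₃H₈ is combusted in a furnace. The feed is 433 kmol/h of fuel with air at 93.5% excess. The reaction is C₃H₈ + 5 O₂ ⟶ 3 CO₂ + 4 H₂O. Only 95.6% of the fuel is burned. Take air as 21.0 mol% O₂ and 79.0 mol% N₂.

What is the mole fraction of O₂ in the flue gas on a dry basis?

Stoichiometric O₂ = 5 × 433 = 2165 kmol/h; O₂ fed = 2165 × 1.935 = 4189 kmol/h.
N₂ fed = 4189 × 79/21 = 15760 kmol/h.
Fuel reacted = 0.956 × 433 → ξ = 413.9 kmol/h.
Outlet (n = n₀ + ν ξ):
  C₃H₈: 433 − 1(413.9) = 19.05
  O₂: 4189 − 5(413.9) = 2120
  N₂: 15760 (inert)
  CO₂: 0 + 3(413.9) = 1242
  H₂O: 0 + 4(413.9) = 1656
Dry total = 19140 kmol/h; y_O₂ (dry) = 2120 / 19140 = 0.1107.

0.111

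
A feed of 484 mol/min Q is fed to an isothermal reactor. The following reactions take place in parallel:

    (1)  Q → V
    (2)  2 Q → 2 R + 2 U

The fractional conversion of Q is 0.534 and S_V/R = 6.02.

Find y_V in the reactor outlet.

0.426

Conversion of Q: Q consumed = 0.534 × 484 = 258.5 mol/min = 1ξ₁ + 2ξ₂.
Selectivity: 1ξ₁ / (2ξ₂) = 6.02 → ξ₁ = 12.04 ξ₂.
Substitute: (1·12.04 + 2) ξ₂ = 258.5 → ξ₂ = 18.41 mol/min, ξ₁ = 221.6 mol/min.
Outlet amounts (n = n₀ + Σ ν·ξ):
  Q: 484 − 1(221.6) − 2(18.41) = 225.5
  V: 0 + 1(221.6) = 221.6
  R: 0 + 2(18.41) = 36.82
  U: 0 + 2(18.41) = 36.82
Total out = 520.8 mol/min; y_V = 221.6 / 520.8 = 0.4256.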